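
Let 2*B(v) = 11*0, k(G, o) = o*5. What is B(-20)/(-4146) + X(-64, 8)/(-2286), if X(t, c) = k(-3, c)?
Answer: -20/1143 ≈ -0.017498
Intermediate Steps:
k(G, o) = 5*o
X(t, c) = 5*c
B(v) = 0 (B(v) = (11*0)/2 = (½)*0 = 0)
B(-20)/(-4146) + X(-64, 8)/(-2286) = 0/(-4146) + (5*8)/(-2286) = 0*(-1/4146) + 40*(-1/2286) = 0 - 20/1143 = -20/1143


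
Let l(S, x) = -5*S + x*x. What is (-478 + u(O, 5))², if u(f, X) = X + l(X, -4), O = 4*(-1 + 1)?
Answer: 232324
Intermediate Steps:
l(S, x) = x² - 5*S (l(S, x) = -5*S + x² = x² - 5*S)
O = 0 (O = 4*0 = 0)
u(f, X) = 16 - 4*X (u(f, X) = X + ((-4)² - 5*X) = X + (16 - 5*X) = 16 - 4*X)
(-478 + u(O, 5))² = (-478 + (16 - 4*5))² = (-478 + (16 - 20))² = (-478 - 4)² = (-482)² = 232324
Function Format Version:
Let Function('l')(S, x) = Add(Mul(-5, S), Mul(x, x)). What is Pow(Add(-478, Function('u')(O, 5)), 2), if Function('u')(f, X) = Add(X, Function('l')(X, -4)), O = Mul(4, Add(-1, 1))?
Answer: 232324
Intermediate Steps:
Function('l')(S, x) = Add(Pow(x, 2), Mul(-5, S)) (Function('l')(S, x) = Add(Mul(-5, S), Pow(x, 2)) = Add(Pow(x, 2), Mul(-5, S)))
O = 0 (O = Mul(4, 0) = 0)
Function('u')(f, X) = Add(16, Mul(-4, X)) (Function('u')(f, X) = Add(X, Add(Pow(-4, 2), Mul(-5, X))) = Add(X, Add(16, Mul(-5, X))) = Add(16, Mul(-4, X)))
Pow(Add(-478, Function('u')(O, 5)), 2) = Pow(Add(-478, Add(16, Mul(-4, 5))), 2) = Pow(Add(-478, Add(16, -20)), 2) = Pow(Add(-478, -4), 2) = Pow(-482, 2) = 232324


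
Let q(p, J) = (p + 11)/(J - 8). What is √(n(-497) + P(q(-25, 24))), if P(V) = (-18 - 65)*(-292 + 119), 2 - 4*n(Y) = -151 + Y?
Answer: 3*√6454/2 ≈ 120.51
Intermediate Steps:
q(p, J) = (11 + p)/(-8 + J)
n(Y) = 153/4 - Y/4 (n(Y) = ½ - (-151 + Y)/4 = ½ + (151/4 - Y/4) = 153/4 - Y/4)
P(V) = 14359 (P(V) = -83*(-173) = 14359)
√(n(-497) + P(q(-25, 24))) = √((153/4 - ¼*(-497)) + 14359) = √((153/4 + 497/4) + 14359) = √(325/2 + 14359) = √(29043/2) = 3*√6454/2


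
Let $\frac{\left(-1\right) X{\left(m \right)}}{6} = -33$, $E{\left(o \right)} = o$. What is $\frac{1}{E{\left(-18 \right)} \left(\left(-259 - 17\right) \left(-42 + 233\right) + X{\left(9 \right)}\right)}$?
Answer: $\frac{1}{945324} \approx 1.0578 \cdot 10^{-6}$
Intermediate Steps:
$X{\left(m \right)} = 198$ ($X{\left(m \right)} = \left(-6\right) \left(-33\right) = 198$)
$\frac{1}{E{\left(-18 \right)} \left(\left(-259 - 17\right) \left(-42 + 233\right) + X{\left(9 \right)}\right)} = \frac{1}{\left(-18\right) \left(\left(-259 - 17\right) \left(-42 + 233\right) + 198\right)} = \frac{1}{\left(-18\right) \left(\left(-276\right) 191 + 198\right)} = \frac{1}{\left(-18\right) \left(-52716 + 198\right)} = \frac{1}{\left(-18\right) \left(-52518\right)} = \frac{1}{945324}$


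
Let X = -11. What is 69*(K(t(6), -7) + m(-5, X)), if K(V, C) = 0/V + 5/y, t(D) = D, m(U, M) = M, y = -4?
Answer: -3381/4 ≈ -845.25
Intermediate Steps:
K(V, C) = -5/4 (K(V, C) = 0/V + 5/(-4) = 0 + 5*(-¼) = 0 - 5/4 = -5/4)
69*(K(t(6), -7) + m(-5, X)) = 69*(-5/4 - 11) = 69*(-49/4) = -3381/4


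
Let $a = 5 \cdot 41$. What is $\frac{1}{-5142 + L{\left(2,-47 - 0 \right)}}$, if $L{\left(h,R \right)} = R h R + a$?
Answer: $- \frac{1}{519} \approx -0.0019268$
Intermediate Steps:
$a = 205$
$L{\left(h,R \right)} = 205 + h R^{2}$ ($L{\left(h,R \right)} = R h R + 205 = h R^{2} + 205 = 205 + h R^{2}$)
$\frac{1}{-5142 + L{\left(2,-47 - 0 \right)}} = \frac{1}{-5142 + \left(205 + 2 \left(-47 - 0\right)^{2}\right)} = \frac{1}{-5142 + \left(205 + 2 \left(-47 + 0\right)^{2}\right)} = \frac{1}{-5142 + \left(205 + 2 \left(-47\right)^{2}\right)} = \frac{1}{-5142 + \left(205 + 2 \cdot 2209\right)} = \frac{1}{-5142 + \left(205 + 4418\right)} = \frac{1}{-5142 + 4623} = \frac{1}{-519} = - \frac{1}{519}$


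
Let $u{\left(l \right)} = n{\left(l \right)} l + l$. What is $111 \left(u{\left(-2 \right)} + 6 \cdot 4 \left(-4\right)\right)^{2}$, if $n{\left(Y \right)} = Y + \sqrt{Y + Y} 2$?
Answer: $973692 + 166944 i \approx 9.7369 \cdot 10^{5} + 1.6694 \cdot 10^{5} i$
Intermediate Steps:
$n{\left(Y \right)} = Y + 2 \sqrt{2} \sqrt{Y}$ ($n{\left(Y \right)} = Y + \sqrt{2 Y} 2 = Y + \sqrt{2} \sqrt{Y} 2 = Y + 2 \sqrt{2} \sqrt{Y}$)
$u{\left(l \right)} = l + l \left(l + 2 \sqrt{2} \sqrt{l}\right)$ ($u{\left(l \right)} = \left(l + 2 \sqrt{2} \sqrt{l}\right) l + l = l \left(l + 2 \sqrt{2} \sqrt{l}\right) + l = l + l \left(l + 2 \sqrt{2} \sqrt{l}\right)$)
$111 \left(u{\left(-2 \right)} + 6 \cdot 4 \left(-4\right)\right)^{2} = 111 \left(- 2 \left(1 - 2 + 2 \sqrt{2} \sqrt{-2}\right) + 6 \cdot 4 \left(-4\right)\right)^{2} = 111 \left(- 2 \left(1 - 2 + 2 \sqrt{2} i \sqrt{2}\right) + 24 \left(-4\right)\right)^{2} = 111 \left(- 2 \left(1 - 2 + 4 i\right) - 96\right)^{2} = 111 \left(- 2 \left(-1 + 4 i\right) - 96\right)^{2} = 111 \left(\left(2 - 8 i\right) - 96\right)^{2} = 111 \left(-94 - 8 i\right)^{2}$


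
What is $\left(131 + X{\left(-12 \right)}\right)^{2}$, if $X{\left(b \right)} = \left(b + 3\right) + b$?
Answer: $12100$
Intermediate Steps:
$X{\left(b \right)} = 3 + 2 b$ ($X{\left(b \right)} = \left(3 + b\right) + b = 3 + 2 b$)
$\left(131 + X{\left(-12 \right)}\right)^{2} = \left(131 + \left(3 + 2 \left(-12\right)\right)\right)^{2} = \left(131 + \left(3 - 24\right)\right)^{2} = \left(131 - 21\right)^{2} = 110^{2} = 12100$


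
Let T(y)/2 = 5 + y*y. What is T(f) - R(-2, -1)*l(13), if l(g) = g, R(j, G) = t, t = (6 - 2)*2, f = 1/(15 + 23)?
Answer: -67867/722 ≈ -93.999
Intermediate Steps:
f = 1/38 ≈ 0.026316
t = 8 (t = 4*2 = 8)
R(j, G) = 8
T(y) = 10 + 2*y**2 (T(y) = 2*(5 + y*y) = 2*(5 + y**2) = 10 + 2*y**2)
T(f) - R(-2, -1)*l(13) = (10 + 2*(1/38)**2) - 8*13 = (10 + 2*(1/1444)) - 1*104 = (10 + 1/722) - 104 = 7221/722 - 104 = -67867/722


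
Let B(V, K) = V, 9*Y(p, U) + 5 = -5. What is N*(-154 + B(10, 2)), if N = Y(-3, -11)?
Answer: 160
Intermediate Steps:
Y(p, U) = -10/9 (Y(p, U) = -5/9 + (⅑)*(-5) = -5/9 - 5/9 = -10/9)
N = -10/9 ≈ -1.1111
N*(-154 + B(10, 2)) = -10*(-154 + 10)/9 = -10/9*(-144) = 160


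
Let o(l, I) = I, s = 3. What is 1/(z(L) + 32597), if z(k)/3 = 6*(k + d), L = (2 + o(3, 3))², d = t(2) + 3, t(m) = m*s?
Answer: 1/33209 ≈ 3.0112e-5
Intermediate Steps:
t(m) = 3*m (t(m) = m*3 = 3*m)
d = 9 (d = 3*2 + 3 = 6 + 3 = 9)
L = 25 (L = (2 + 3)² = 5² = 25)
z(k) = 162 + 18*k (z(k) = 3*(6*(k + 9)) = 3*(6*(9 + k)) = 3*(54 + 6*k) = 162 + 18*k)
1/(z(L) + 32597) = 1/((162 + 18*25) + 32597) = 1/((162 + 450) + 32597) = 1/(612 + 32597) = 1/33209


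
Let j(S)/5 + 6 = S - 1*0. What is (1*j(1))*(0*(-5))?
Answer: 0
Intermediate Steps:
j(S) = -30 + 5*S (j(S) = -30 + 5*(S - 1*0) = -30 + 5*(S + 0) = -30 + 5*S)
(1*j(1))*(0*(-5)) = (1*(-30 + 5*1))*(0*(-5)) = (1*(-30 + 5))*0 = (1*(-25))*0 = -25*0 = 0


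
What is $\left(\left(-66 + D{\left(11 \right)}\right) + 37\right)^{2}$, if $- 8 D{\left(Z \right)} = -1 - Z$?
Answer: $\frac{3025}{4} \approx 756.25$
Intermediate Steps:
$D{\left(Z \right)} = \frac{1}{8} + \frac{Z}{8}$ ($D{\left(Z \right)} = - \frac{-1 - Z}{8} = \frac{1}{8} + \frac{Z}{8}$)
$\left(\left(-66 + D{\left(11 \right)}\right) + 37\right)^{2} = \left(\left(-66 + \left(\frac{1}{8} + \frac{1}{8} \cdot 11\right)\right) + 37\right)^{2} = \left(\left(-66 + \left(\frac{1}{8} + \frac{11}{8}\right)\right) + 37\right)^{2} = \left(\left(-66 + \frac{3}{2}\right) + 37\right)^{2} = \left(- \frac{129}{2} + 37\right)^{2} = \left(- \frac{55}{2}\right)^{2} = \frac{3025}{4}$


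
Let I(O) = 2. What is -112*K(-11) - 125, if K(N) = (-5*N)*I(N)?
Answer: -12445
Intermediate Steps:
K(N) = -10*N (K(N) = -5*N*2 = -10*N)
-112*K(-11) - 125 = -(-1120)*(-11) - 125 = -112*110 - 125 = -12320 - 125 = -12445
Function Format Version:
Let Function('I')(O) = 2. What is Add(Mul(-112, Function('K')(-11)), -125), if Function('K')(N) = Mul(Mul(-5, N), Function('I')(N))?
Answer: -12445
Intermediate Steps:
Function('K')(N) = Mul(-10, N) (Function('K')(N) = Mul(Mul(-5, N), 2) = Mul(-10, N))
Add(Mul(-112, Function('K')(-11)), -125) = Add(Mul(-112, Mul(-10, -11)), -125) = Add(Mul(-112, 110), -125) = Add(-12320, -125) = -12445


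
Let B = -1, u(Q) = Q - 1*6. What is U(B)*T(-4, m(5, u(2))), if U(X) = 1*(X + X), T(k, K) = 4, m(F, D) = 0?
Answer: -8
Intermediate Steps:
u(Q) = -6 + Q (u(Q) = Q - 6 = -6 + Q)
U(X) = 2*X (U(X) = 1*(2*X) = 2*X)
U(B)*T(-4, m(5, u(2))) = (2*(-1))*4 = -2*4 = -8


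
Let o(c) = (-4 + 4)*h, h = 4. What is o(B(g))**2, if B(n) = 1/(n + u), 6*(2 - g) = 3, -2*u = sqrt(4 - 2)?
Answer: 0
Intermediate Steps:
u = -sqrt(2)/2 (u = -sqrt(4 - 2)/2 = -sqrt(2)/2 ≈ -0.70711)
g = 3/2 (g = 2 - 1/6*3 = 2 - 1/2 = 3/2 ≈ 1.5000)
B(n) = 1/(n - sqrt(2)/2)
o(c) = 0 (o(c) = (-4 + 4)*4 = 0*4 = 0)
o(B(g))**2 = 0**2 = 0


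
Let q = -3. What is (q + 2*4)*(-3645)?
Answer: -18225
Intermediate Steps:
(q + 2*4)*(-3645) = (-3 + 2*4)*(-3645) = (-3 + 8)*(-3645) = 5*(-3645) = -18225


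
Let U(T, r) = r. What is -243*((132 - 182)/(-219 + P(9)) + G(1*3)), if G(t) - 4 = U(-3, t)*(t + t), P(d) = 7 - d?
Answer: -1193616/221 ≈ -5401.0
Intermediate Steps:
G(t) = 4 + 2*t² (G(t) = 4 + t*(t + t) = 4 + t*(2*t) = 4 + 2*t²)
-243*((132 - 182)/(-219 + P(9)) + G(1*3)) = -243*((132 - 182)/(-219 + (7 - 1*9)) + (4 + 2*(1*3)²)) = -243*(-50/(-219 + (7 - 9)) + (4 + 2*3²)) = -243*(-50/(-219 - 2) + (4 + 2*9)) = -243*(-50/(-221) + (4 + 18)) = -243*(-50*(-1/221) + 22) = -243*(50/221 + 22) = -243*4912/221 = -1193616/221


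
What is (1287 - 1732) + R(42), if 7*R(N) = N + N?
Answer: -433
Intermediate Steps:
R(N) = 2*N/7 (R(N) = (N + N)/7 = (2*N)/7 = 2*N/7)
(1287 - 1732) + R(42) = (1287 - 1732) + (2/7)*42 = -445 + 12 = -433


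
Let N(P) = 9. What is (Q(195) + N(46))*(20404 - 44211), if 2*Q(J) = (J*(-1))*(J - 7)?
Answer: 436168047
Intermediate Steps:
Q(J) = -J*(-7 + J)/2 (Q(J) = ((J*(-1))*(J - 7))/2 = ((-J)*(-7 + J))/2 = (-J*(-7 + J))/2 = -J*(-7 + J)/2)
(Q(195) + N(46))*(20404 - 44211) = ((1/2)*195*(7 - 1*195) + 9)*(20404 - 44211) = ((1/2)*195*(7 - 195) + 9)*(-23807) = ((1/2)*195*(-188) + 9)*(-23807) = (-18330 + 9)*(-23807) = -18321*(-23807) = 436168047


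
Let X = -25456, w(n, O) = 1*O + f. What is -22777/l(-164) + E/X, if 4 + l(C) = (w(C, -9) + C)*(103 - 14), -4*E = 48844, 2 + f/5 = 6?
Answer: 746137343/346736176 ≈ 2.1519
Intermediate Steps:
f = 20 (f = -10 + 5*6 = -10 + 30 = 20)
w(n, O) = 20 + O (w(n, O) = 1*O + 20 = O + 20 = 20 + O)
E = -12211 (E = -1/4*48844 = -12211)
l(C) = 975 + 89*C (l(C) = -4 + ((20 - 9) + C)*(103 - 14) = -4 + (11 + C)*89 = -4 + (979 + 89*C) = 975 + 89*C)
-22777/l(-164) + E/X = -22777/(975 + 89*(-164)) - 12211/(-25456) = -22777/(975 - 14596) - 12211*(-1/25456) = -22777/(-13621) + 12211/25456 = -22777*(-1/13621) + 12211/25456 = 22777/13621 + 12211/25456 = 746137343/346736176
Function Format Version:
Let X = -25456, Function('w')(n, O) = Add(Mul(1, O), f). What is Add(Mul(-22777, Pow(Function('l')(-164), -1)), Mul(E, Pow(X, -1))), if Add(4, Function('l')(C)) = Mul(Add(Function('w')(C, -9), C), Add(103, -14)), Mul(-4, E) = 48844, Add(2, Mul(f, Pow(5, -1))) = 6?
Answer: Rational(746137343, 346736176) ≈ 2.1519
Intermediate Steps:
f = 20 (f = Add(-10, Mul(5, 6)) = Add(-10, 30) = 20)
Function('w')(n, O) = Add(20, O) (Function('w')(n, O) = Add(Mul(1, O), 20) = Add(O, 20) = Add(20, O))
E = -12211 (E = Mul(Rational(-1, 4), 48844) = -12211)
Function('l')(C) = Add(975, Mul(89, C)) (Function('l')(C) = Add(-4, Mul(Add(Add(20, -9), C), Add(103, -14))) = Add(-4, Mul(Add(11, C), 89)) = Add(-4, Add(979, Mul(89, C))) = Add(975, Mul(89, C)))
Add(Mul(-22777, Pow(Function('l')(-164), -1)), Mul(E, Pow(X, -1))) = Add(Mul(-22777, Pow(Add(975, Mul(89, -164)), -1)), Mul(-12211, Pow(-25456, -1))) = Add(Mul(-22777, Pow(Add(975, -14596), -1)), Mul(-12211, Rational(-1, 25456))) = Add(Mul(-22777, Pow(-13621, -1)), Rational(12211, 25456)) = Add(Mul(-22777, Rational(-1, 13621)), Rational(12211, 25456)) = Add(Rational(22777, 13621), Rational(12211, 25456)) = Rational(746137343, 346736176)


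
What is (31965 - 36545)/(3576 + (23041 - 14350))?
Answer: -4580/12267 ≈ -0.37336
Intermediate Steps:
(31965 - 36545)/(3576 + (23041 - 14350)) = -4580/(3576 + 8691) = -4580/12267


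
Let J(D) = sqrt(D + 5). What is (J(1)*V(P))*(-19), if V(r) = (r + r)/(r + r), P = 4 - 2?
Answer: -19*sqrt(6) ≈ -46.540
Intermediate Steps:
P = 2
V(r) = 1 (V(r) = (2*r)/((2*r)) = (2*r)*(1/(2*r)) = 1)
J(D) = sqrt(5 + D)
(J(1)*V(P))*(-19) = (sqrt(5 + 1)*1)*(-19) = (sqrt(6)*1)*(-19) = sqrt(6)*(-19) = -19*sqrt(6)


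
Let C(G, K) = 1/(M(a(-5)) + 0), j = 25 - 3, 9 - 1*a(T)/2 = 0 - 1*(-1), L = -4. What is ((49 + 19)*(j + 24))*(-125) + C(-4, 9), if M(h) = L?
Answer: -1564001/4 ≈ -3.9100e+5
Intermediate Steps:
a(T) = 16 (a(T) = 18 - 2*(0 - 1*(-1)) = 18 - 2*(0 + 1) = 18 - 2*1 = 18 - 2 = 16)
M(h) = -4
j = 22
C(G, K) = -1/4 (C(G, K) = 1/(-4 + 0) = 1/(-4) = -1/4)
((49 + 19)*(j + 24))*(-125) + C(-4, 9) = ((49 + 19)*(22 + 24))*(-125) - 1/4 = (68*46)*(-125) - 1/4 = 3128*(-125) - 1/4 = -391000 - 1/4 = -1564001/4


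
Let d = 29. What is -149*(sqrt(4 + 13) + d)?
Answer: -4321 - 149*sqrt(17) ≈ -4935.3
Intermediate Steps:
-149*(sqrt(4 + 13) + d) = -149*(sqrt(4 + 13) + 29) = -149*(sqrt(17) + 29) = -149*(29 + sqrt(17)) = -4321 - 149*sqrt(17)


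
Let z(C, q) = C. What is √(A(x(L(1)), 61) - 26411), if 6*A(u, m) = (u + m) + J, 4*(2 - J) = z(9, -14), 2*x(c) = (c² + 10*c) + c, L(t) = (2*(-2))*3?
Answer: I*√422398/4 ≈ 162.48*I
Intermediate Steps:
L(t) = -12 (L(t) = -4*3 = -12)
x(c) = c²/2 + 11*c/2 (x(c) = ((c² + 10*c) + c)/2 = (c² + 11*c)/2 = c²/2 + 11*c/2)
J = -¼ (J = 2 - ¼*9 = 2 - 9/4 = -¼ ≈ -0.25000)
A(u, m) = -1/24 + m/6 + u/6 (A(u, m) = ((u + m) - ¼)/6 = ((m + u) - ¼)/6 = (-¼ + m + u)/6 = -1/24 + m/6 + u/6)
√(A(x(L(1)), 61) - 26411) = √((-1/24 + (⅙)*61 + ((½)*(-12)*(11 - 12))/6) - 26411) = √((-1/24 + 61/6 + ((½)*(-12)*(-1))/6) - 26411) = √((-1/24 + 61/6 + (⅙)*6) - 26411) = √((-1/24 + 61/6 + 1) - 26411) = √(89/8 - 26411) = √(-211199/8) = I*√422398/4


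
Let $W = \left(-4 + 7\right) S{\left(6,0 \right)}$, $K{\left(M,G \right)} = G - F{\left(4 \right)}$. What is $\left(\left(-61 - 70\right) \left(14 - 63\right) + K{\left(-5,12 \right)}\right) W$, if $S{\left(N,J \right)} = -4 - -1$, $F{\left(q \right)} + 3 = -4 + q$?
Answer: $-57906$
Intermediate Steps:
$F{\left(q \right)} = -7 + q$ ($F{\left(q \right)} = -3 + \left(-4 + q\right) = -7 + q$)
$K{\left(M,G \right)} = 3 + G$ ($K{\left(M,G \right)} = G - \left(-7 + 4\right) = G - -3 = G + 3 = 3 + G$)
$S{\left(N,J \right)} = -3$ ($S{\left(N,J \right)} = -4 + 1 = -3$)
$W = -9$ ($W = \left(-4 + 7\right) \left(-3\right) = 3 \left(-3\right) = -9$)
$\left(\left(-61 - 70\right) \left(14 - 63\right) + K{\left(-5,12 \right)}\right) W = \left(\left(-61 - 70\right) \left(14 - 63\right) + \left(3 + 12\right)\right) \left(-9\right) = \left(\left(-131\right) \left(-49\right) + 15\right) \left(-9\right) = \left(6419 + 15\right) \left(-9\right) = 6434 \left(-9\right) = -57906$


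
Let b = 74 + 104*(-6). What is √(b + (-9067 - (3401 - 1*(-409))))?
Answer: I*√13427 ≈ 115.87*I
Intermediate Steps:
b = -550 (b = 74 - 624 = -550)
√(b + (-9067 - (3401 - 1*(-409)))) = √(-550 + (-9067 - (3401 - 1*(-409)))) = √(-550 + (-9067 - (3401 + 409))) = √(-550 + (-9067 - 1*3810)) = √(-550 + (-9067 - 3810)) = √(-550 - 12877) = √(-13427) = I*√13427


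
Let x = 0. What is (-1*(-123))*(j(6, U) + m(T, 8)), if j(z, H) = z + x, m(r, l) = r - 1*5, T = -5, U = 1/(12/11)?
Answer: -492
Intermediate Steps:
U = 11/12 (U = 1/(12*(1/11)) = 1/(12/11) = 11/12 ≈ 0.91667)
m(r, l) = -5 + r (m(r, l) = r - 5 = -5 + r)
j(z, H) = z (j(z, H) = z + 0 = z)
(-1*(-123))*(j(6, U) + m(T, 8)) = (-1*(-123))*(6 + (-5 - 5)) = 123*(6 - 10) = 123*(-4) = -492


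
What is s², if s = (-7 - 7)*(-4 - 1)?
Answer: 4900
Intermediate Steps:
s = 70 (s = -14*(-5) = 70)
s² = 70² = 4900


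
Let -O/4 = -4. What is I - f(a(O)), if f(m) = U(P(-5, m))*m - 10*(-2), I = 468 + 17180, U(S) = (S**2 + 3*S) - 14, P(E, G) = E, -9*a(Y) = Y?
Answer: 158588/9 ≈ 17621.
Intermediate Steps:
O = 16 (O = -4*(-4) = 16)
a(Y) = -Y/9
U(S) = -14 + S**2 + 3*S
I = 17648
f(m) = 20 - 4*m (f(m) = (-14 + (-5)**2 + 3*(-5))*m - 10*(-2) = (-14 + 25 - 15)*m + 20 = -4*m + 20 = 20 - 4*m)
I - f(a(O)) = 17648 - (20 - (-4)*16/9) = 17648 - (20 - 4*(-16/9)) = 17648 - (20 + 64/9) = 17648 - 1*244/9 = 17648 - 244/9 = 158588/9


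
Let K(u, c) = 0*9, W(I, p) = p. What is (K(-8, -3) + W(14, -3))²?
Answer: 9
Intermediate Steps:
K(u, c) = 0
(K(-8, -3) + W(14, -3))² = (0 - 3)² = (-3)² = 9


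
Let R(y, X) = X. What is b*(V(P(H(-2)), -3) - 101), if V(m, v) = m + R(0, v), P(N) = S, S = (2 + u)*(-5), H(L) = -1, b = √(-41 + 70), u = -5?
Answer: -89*√29 ≈ -479.28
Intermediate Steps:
b = √29 ≈ 5.3852
S = 15 (S = (2 - 5)*(-5) = -3*(-5) = 15)
P(N) = 15
V(m, v) = m + v
b*(V(P(H(-2)), -3) - 101) = √29*((15 - 3) - 101) = √29*(12 - 101) = √29*(-89) = -89*√29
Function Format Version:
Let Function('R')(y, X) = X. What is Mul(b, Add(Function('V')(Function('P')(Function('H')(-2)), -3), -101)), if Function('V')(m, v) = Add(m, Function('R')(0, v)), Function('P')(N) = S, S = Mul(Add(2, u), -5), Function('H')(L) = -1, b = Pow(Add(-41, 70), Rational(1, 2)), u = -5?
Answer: Mul(-89, Pow(29, Rational(1, 2))) ≈ -479.28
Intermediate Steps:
b = Pow(29, Rational(1, 2)) ≈ 5.3852
S = 15 (S = Mul(Add(2, -5), -5) = Mul(-3, -5) = 15)
Function('P')(N) = 15
Function('V')(m, v) = Add(m, v)
Mul(b, Add(Function('V')(Function('P')(Function('H')(-2)), -3), -101)) = Mul(Pow(29, Rational(1, 2)), Add(Add(15, -3), -101)) = Mul(Pow(29, Rational(1, 2)), Add(12, -101)) = Mul(Pow(29, Rational(1, 2)), -89) = Mul(-89, Pow(29, Rational(1, 2)))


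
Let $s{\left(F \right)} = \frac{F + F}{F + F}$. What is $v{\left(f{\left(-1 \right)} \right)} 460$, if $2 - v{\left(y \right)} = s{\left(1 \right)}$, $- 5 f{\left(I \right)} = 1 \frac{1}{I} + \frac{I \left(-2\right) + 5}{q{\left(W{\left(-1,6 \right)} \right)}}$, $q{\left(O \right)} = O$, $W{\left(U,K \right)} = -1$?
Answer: $460$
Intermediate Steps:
$f{\left(I \right)} = 1 - \frac{2 I}{5} - \frac{1}{5 I}$ ($f{\left(I \right)} = - \frac{1 \frac{1}{I} + \frac{I \left(-2\right) + 5}{-1}}{5} = - \frac{\frac{1}{I} + \left(- 2 I + 5\right) \left(-1\right)}{5} = - \frac{\frac{1}{I} + \left(5 - 2 I\right) \left(-1\right)}{5} = - \frac{\frac{1}{I} + \left(-5 + 2 I\right)}{5} = - \frac{-5 + \frac{1}{I} + 2 I}{5} = 1 - \frac{2 I}{5} - \frac{1}{5 I}$)
$s{\left(F \right)} = 1$ ($s{\left(F \right)} = \frac{2 F}{2 F} = 2 F \frac{1}{2 F} = 1$)
$v{\left(y \right)} = 1$ ($v{\left(y \right)} = 2 - 1 = 1$)
$v{\left(f{\left(-1 \right)} \right)} 460 = 1 \cdot 460 = 460$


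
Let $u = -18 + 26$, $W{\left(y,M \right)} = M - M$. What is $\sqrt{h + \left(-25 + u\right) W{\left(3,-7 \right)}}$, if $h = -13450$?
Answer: $5 i \sqrt{538} \approx 115.97 i$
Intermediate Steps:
$W{\left(y,M \right)} = 0$
$u = 8$
$\sqrt{h + \left(-25 + u\right) W{\left(3,-7 \right)}} = \sqrt{-13450 + \left(-25 + 8\right) 0} = \sqrt{-13450 - 0} = \sqrt{-13450 + 0} = \sqrt{-13450} = 5 i \sqrt{538}$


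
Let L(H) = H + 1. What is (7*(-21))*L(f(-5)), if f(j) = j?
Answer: 588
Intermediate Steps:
L(H) = 1 + H
(7*(-21))*L(f(-5)) = (7*(-21))*(1 - 5) = -147*(-4) = 588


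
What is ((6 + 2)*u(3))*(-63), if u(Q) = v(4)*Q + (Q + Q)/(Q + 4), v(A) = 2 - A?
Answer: 2592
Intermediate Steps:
u(Q) = -2*Q + 2*Q/(4 + Q) (u(Q) = (2 - 1*4)*Q + (Q + Q)/(Q + 4) = (2 - 4)*Q + (2*Q)/(4 + Q) = -2*Q + 2*Q/(4 + Q))
((6 + 2)*u(3))*(-63) = ((6 + 2)*(-2*3*(3 + 3)/(4 + 3)))*(-63) = (8*(-2*3*6/7))*(-63) = (8*(-2*3*⅐*6))*(-63) = (8*(-36/7))*(-63) = -288/7*(-63) = 2592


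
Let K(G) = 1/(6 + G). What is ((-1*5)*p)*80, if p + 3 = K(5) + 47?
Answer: -194000/11 ≈ -17636.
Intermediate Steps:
p = 485/11 (p = -3 + (1/(6 + 5) + 47) = -3 + (1/11 + 47) = -3 + 518/11 = 485/11 ≈ 44.091)
((-1*5)*p)*80 = (-1*5*(485/11))*80 = -5*485/11*80 = -2425/11*80 = -194000/11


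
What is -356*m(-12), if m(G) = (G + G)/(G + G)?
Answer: -356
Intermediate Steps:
m(G) = 1 (m(G) = (2*G)/((2*G)) = (2*G)*(1/(2*G)) = 1)
-356*m(-12) = -356*1 = -356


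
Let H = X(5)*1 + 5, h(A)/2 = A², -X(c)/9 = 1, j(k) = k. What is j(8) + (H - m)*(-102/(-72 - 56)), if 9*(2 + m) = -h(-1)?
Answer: 79/12 ≈ 6.5833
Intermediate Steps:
X(c) = -9 (X(c) = -9*1 = -9)
h(A) = 2*A²
m = -20/9 (m = -2 + (-2*(-1)²)/9 = -2 + (-2)/9 = -2 + (-1*2)/9 = -2 + (⅑)*(-2) = -2 - 2/9 = -20/9 ≈ -2.2222)
H = -4 (H = -9*1 + 5 = -9 + 5 = -4)
j(8) + (H - m)*(-102/(-72 - 56)) = 8 + (-4 - 1*(-20/9))*(-102/(-72 - 56)) = 8 + (-4 + 20/9)*(-102/(-128)) = 8 - (-544)*(-1)/(3*128) = 8 - 16/9*51/64 = 8 - 17/12 = 79/12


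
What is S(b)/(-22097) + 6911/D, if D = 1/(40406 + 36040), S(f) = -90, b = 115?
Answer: 11674249607772/22097 ≈ 5.2832e+8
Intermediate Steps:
D = 1/76446 ≈ 1.3081e-5
S(b)/(-22097) + 6911/D = -90/(-22097) + 6911/(1/76446) = -90*(-1/22097) + 6911*76446 = 90/22097 + 528318306 = 11674249607772/22097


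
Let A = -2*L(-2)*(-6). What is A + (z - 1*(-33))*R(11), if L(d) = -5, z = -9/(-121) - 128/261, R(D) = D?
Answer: 856774/2871 ≈ 298.42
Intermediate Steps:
z = -13139/31581 (z = -9*(-1/121) - 128*1/261 = 9/121 - 128/261 = -13139/31581 ≈ -0.41604)
A = -60 (A = -2*(-5)*(-6) = 10*(-6) = -60)
A + (z - 1*(-33))*R(11) = -60 + (-13139/31581 - 1*(-33))*11 = -60 + (-13139/31581 + 33)*11 = -60 + (1029034/31581)*11 = -60 + 1029034/2871 = 856774/2871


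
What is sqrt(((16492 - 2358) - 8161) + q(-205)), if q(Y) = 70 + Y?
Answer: sqrt(5838) ≈ 76.407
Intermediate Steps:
sqrt(((16492 - 2358) - 8161) + q(-205)) = sqrt(((16492 - 2358) - 8161) + (70 - 205)) = sqrt((14134 - 8161) - 135) = sqrt(5973 - 135) = sqrt(5838)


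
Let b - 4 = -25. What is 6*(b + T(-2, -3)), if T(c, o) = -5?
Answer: -156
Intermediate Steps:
b = -21 (b = 4 - 25 = -21)
6*(b + T(-2, -3)) = 6*(-21 - 5) = 6*(-26) = -156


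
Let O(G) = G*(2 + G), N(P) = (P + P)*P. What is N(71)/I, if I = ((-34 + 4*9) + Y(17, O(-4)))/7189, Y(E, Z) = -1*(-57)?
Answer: 72479498/59 ≈ 1.2285e+6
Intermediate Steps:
N(P) = 2*P² (N(P) = (2*P)*P = 2*P²)
Y(E, Z) = 57
I = 59/7189 (I = ((-34 + 4*9) + 57)/7189 = ((-34 + 36) + 57)*(1/7189) = (2 + 57)*(1/7189) = 59*(1/7189) = 59/7189 ≈ 0.0082070)
N(71)/I = (2*71²)/(59/7189) = (2*5041)*(7189/59) = 10082*(7189/59) = 72479498/59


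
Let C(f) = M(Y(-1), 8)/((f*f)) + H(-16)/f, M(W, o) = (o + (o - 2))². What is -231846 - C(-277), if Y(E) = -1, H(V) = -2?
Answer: -17789312484/76729 ≈ -2.3185e+5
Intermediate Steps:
M(W, o) = (-2 + 2*o)² (M(W, o) = (o + (-2 + o))² = (-2 + 2*o)²)
C(f) = -2/f + 196/f² (C(f) = (4*(-1 + 8)²)/((f*f)) - 2/f = (4*7²)/(f²) - 2/f = (4*49)/f² - 2/f = 196/f² - 2/f = -2/f + 196/f²)
-231846 - C(-277) = -231846 - 2*(98 - 1*(-277))/(-277)² = -231846 - 2*(98 + 277)/76729 = -231846 - 2*375/76729 = -231846 - 1*750/76729 = -231846 - 750/76729 = -17789312484/76729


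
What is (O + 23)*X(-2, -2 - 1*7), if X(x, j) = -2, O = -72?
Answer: 98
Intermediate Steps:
(O + 23)*X(-2, -2 - 1*7) = (-72 + 23)*(-2) = -49*(-2) = 98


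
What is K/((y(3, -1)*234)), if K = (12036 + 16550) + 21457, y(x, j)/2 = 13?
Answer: 16681/2028 ≈ 8.2253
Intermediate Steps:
y(x, j) = 26 (y(x, j) = 2*13 = 26)
K = 50043 (K = 28586 + 21457 = 50043)
K/((y(3, -1)*234)) = 50043/((26*234)) = 50043/6084 = 50043*(1/6084) = 16681/2028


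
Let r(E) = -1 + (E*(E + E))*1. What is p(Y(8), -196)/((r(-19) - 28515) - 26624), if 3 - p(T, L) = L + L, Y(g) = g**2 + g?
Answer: -395/54418 ≈ -0.0072586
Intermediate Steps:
r(E) = -1 + 2*E**2 (r(E) = -1 + (E*(2*E))*1 = -1 + (2*E**2)*1 = -1 + 2*E**2)
Y(g) = g + g**2
p(T, L) = 3 - 2*L (p(T, L) = 3 - (L + L) = 3 - 2*L)
p(Y(8), -196)/((r(-19) - 28515) - 26624) = (3 - 2*(-196))/(((-1 + 2*(-19)**2) - 28515) - 26624) = (3 + 392)/(((-1 + 2*361) - 28515) - 26624) = 395/(((-1 + 722) - 28515) - 26624) = 395/((721 - 28515) - 26624) = 395/(-27794 - 26624) = 395/(-54418) = 395*(-1/54418) = -395/54418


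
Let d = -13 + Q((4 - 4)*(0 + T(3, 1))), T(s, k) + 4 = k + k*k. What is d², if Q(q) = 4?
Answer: 81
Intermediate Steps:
T(s, k) = -4 + k + k² (T(s, k) = -4 + (k + k*k) = -4 + (k + k²) = -4 + k + k²)
d = -9 (d = -13 + 4 = -9)
d² = (-9)² = 81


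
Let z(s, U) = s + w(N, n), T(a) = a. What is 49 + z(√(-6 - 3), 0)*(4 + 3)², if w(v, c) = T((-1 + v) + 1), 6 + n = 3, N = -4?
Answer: -147 + 147*I ≈ -147.0 + 147.0*I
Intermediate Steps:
n = -3 (n = -6 + 3 = -3)
w(v, c) = v (w(v, c) = (-1 + v) + 1 = v)
z(s, U) = -4 + s (z(s, U) = s - 4 = -4 + s)
49 + z(√(-6 - 3), 0)*(4 + 3)² = 49 + (-4 + √(-6 - 3))*(4 + 3)² = 49 + (-4 + √(-9))*7² = 49 + (-4 + 3*I)*49 = 49 + (-196 + 147*I) = -147 + 147*I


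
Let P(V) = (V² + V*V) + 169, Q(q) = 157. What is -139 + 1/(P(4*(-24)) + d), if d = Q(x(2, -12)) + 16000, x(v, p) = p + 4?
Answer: -4831361/34758 ≈ -139.00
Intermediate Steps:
x(v, p) = 4 + p
d = 16157 (d = 157 + 16000 = 16157)
P(V) = 169 + 2*V² (P(V) = (V² + V²) + 169 = 2*V² + 169 = 169 + 2*V²)
-139 + 1/(P(4*(-24)) + d) = -139 + 1/((169 + 2*(4*(-24))²) + 16157) = -139 + 1/((169 + 2*(-96)²) + 16157) = -139 + 1/((169 + 2*9216) + 16157) = -139 + 1/((169 + 18432) + 16157) = -139 + 1/(18601 + 16157) = -139 + 1/34758 = -4831361/34758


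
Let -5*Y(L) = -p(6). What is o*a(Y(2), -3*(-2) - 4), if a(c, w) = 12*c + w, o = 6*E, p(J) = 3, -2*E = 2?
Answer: -276/5 ≈ -55.200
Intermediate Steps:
E = -1 (E = -½*2 = -1)
o = -6 (o = 6*(-1) = -6)
Y(L) = ⅗ (Y(L) = -(-1)*3/5 = -⅕*(-3) = ⅗)
a(c, w) = w + 12*c
o*a(Y(2), -3*(-2) - 4) = -6*((-3*(-2) - 4) + 12*(⅗)) = -6*((6 - 4) + 36/5) = -6*(2 + 36/5) = -6*46/5 = -276/5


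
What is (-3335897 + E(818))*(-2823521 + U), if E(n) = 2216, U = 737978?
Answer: 6952535073783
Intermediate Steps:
(-3335897 + E(818))*(-2823521 + U) = (-3335897 + 2216)*(-2823521 + 737978) = -3333681*(-2085543) = 6952535073783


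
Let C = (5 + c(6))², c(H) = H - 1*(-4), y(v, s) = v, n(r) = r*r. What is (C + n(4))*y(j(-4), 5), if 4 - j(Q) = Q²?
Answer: -2892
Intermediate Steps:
n(r) = r²
j(Q) = 4 - Q²
c(H) = 4 + H (c(H) = H + 4 = 4 + H)
C = 225 (C = (5 + (4 + 6))² = (5 + 10)² = 15² = 225)
(C + n(4))*y(j(-4), 5) = (225 + 4²)*(4 - 1*(-4)²) = (225 + 16)*(4 - 1*16) = 241*(4 - 16) = 241*(-12) = -2892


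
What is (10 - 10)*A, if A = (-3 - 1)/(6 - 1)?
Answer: 0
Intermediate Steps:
A = -4/5 ≈ -0.80000
(10 - 10)*A = (10 - 10)*(-4/5) = 0*(-4/5) = 0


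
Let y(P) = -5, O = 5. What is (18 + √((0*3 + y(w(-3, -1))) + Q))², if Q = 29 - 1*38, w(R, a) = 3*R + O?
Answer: (18 + I*√14)² ≈ 310.0 + 134.7*I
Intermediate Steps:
w(R, a) = 5 + 3*R (w(R, a) = 3*R + 5 = 5 + 3*R)
Q = -9 (Q = 29 - 38 = -9)
(18 + √((0*3 + y(w(-3, -1))) + Q))² = (18 + √((0*3 - 5) - 9))² = (18 + √((0 - 5) - 9))² = (18 + √(-5 - 9))² = (18 + √(-14))² = (18 + I*√14)²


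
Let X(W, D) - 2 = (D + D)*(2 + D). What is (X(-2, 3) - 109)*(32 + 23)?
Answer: -4235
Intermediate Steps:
X(W, D) = 2 + 2*D*(2 + D) (X(W, D) = 2 + (D + D)*(2 + D) = 2 + (2*D)*(2 + D) = 2 + 2*D*(2 + D))
(X(-2, 3) - 109)*(32 + 23) = ((2 + 2*3² + 4*3) - 109)*(32 + 23) = ((2 + 2*9 + 12) - 109)*55 = ((2 + 18 + 12) - 109)*55 = (32 - 109)*55 = -77*55 = -4235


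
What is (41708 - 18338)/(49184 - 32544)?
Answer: 2337/1664 ≈ 1.4044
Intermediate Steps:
(41708 - 18338)/(49184 - 32544) = 23370/16640 = 23370*(1/16640) = 2337/1664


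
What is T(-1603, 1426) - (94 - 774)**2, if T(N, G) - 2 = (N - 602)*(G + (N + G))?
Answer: -3216443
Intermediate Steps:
T(N, G) = 2 + (-602 + N)*(N + 2*G) (T(N, G) = 2 + (N - 602)*(G + (N + G)) = 2 + (-602 + N)*(G + (G + N)) = 2 + (-602 + N)*(N + 2*G))
T(-1603, 1426) - (94 - 774)**2 = (2 + (-1603)**2 - 1204*1426 - 602*(-1603) + 2*1426*(-1603)) - (94 - 774)**2 = (2 + 2569609 - 1716904 + 965006 - 4571756) - 1*(-680)**2 = -2754043 - 1*462400 = -2754043 - 462400 = -3216443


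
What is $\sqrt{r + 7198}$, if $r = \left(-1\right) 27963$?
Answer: $i \sqrt{20765} \approx 144.1 i$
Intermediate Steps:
$r = -27963$
$\sqrt{r + 7198} = \sqrt{-27963 + 7198} = \sqrt{-20765} = i \sqrt{20765}$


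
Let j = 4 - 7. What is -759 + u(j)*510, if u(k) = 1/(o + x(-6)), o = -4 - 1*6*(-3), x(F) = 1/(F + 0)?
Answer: -59937/83 ≈ -722.13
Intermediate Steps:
j = -3
x(F) = 1/F
o = 14 (o = -4 - 6*(-3) = -4 + 18 = 14)
u(k) = 6/83 (u(k) = 1/(14 + 1/(-6)) = 1/(14 - ⅙) = 1/(83/6) = 6/83)
-759 + u(j)*510 = -759 + (6/83)*510 = -759 + 3060/83 = -59937/83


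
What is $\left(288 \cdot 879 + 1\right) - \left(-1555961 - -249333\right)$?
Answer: $1559781$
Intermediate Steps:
$\left(288 \cdot 879 + 1\right) - \left(-1555961 - -249333\right) = \left(253152 + 1\right) - \left(-1555961 + 249333\right) = 253153 - -1306628 = 253153 + 1306628 = 1559781$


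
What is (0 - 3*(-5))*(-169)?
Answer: -2535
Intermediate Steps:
(0 - 3*(-5))*(-169) = (0 + 15)*(-169) = 15*(-169) = -2535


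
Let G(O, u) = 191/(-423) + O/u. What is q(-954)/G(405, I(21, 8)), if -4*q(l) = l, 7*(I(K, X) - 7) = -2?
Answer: 201771/50648 ≈ 3.9838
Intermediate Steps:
I(K, X) = 47/7 (I(K, X) = 7 + (⅐)*(-2) = 7 - 2/7 = 47/7)
q(l) = -l/4
G(O, u) = -191/423 + O/u (G(O, u) = 191*(-1/423) + O/u = -191/423 + O/u)
q(-954)/G(405, I(21, 8)) = (-¼*(-954))/(-191/423 + 405/(47/7)) = 477/(2*(-191/423 + 405*(7/47))) = 477/(2*(-191/423 + 2835/47)) = 477/(2*(25324/423)) = (477/2)*(423/25324) = 201771/50648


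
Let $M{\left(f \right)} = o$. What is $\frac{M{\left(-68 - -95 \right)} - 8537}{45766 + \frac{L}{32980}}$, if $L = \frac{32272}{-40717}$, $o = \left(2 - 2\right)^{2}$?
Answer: $- \frac{2865970484105}{15364180052322} \approx -0.18654$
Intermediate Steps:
$o = 0$ ($o = 0^{2} = 0$)
$M{\left(f \right)} = 0$
$L = - \frac{32272}{40717}$ ($L = 32272 \left(- \frac{1}{40717}\right) = - \frac{32272}{40717} \approx -0.79259$)
$\frac{M{\left(-68 - -95 \right)} - 8537}{45766 + \frac{L}{32980}} = \frac{0 - 8537}{45766 - \frac{32272}{40717 \cdot 32980}} = - \frac{8537}{45766 - \frac{8068}{335711665}} = - \frac{8537}{\frac{15364180052322}{335711665}} = \left(-8537\right) \frac{335711665}{15364180052322} = - \frac{2865970484105}{15364180052322}$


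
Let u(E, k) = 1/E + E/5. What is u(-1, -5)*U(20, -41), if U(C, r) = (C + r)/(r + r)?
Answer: -63/205 ≈ -0.30732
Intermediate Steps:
u(E, k) = 1/E + E/5 (u(E, k) = 1/E + E*(⅕) = 1/E + E/5)
U(C, r) = (C + r)/(2*r) (U(C, r) = (C + r)/((2*r)) = (C + r)*(1/(2*r)) = (C + r)/(2*r))
u(-1, -5)*U(20, -41) = (1/(-1) + (⅕)*(-1))*((½)*(20 - 41)/(-41)) = (-1 - ⅕)*((½)*(-1/41)*(-21)) = -6/5*21/82 = -63/205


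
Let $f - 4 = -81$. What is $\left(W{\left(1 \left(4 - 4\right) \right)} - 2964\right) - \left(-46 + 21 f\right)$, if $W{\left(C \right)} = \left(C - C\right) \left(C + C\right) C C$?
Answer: $-1301$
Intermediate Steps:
$f = -77$ ($f = 4 - 81 = -77$)
$W{\left(C \right)} = 0$ ($W{\left(C \right)} = 0 \cdot 2 C C C = 0 \cdot 2 C^{2} C = 0 C = 0$)
$\left(W{\left(1 \left(4 - 4\right) \right)} - 2964\right) - \left(-46 + 21 f\right) = \left(0 - 2964\right) + \left(\left(9 - -37\right) - -1617\right) = -2964 + \left(\left(9 + 37\right) + 1617\right) = -2964 + \left(46 + 1617\right) = -2964 + 1663 = -1301$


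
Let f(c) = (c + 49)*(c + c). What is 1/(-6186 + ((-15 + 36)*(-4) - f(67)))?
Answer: -1/21814 ≈ -4.5842e-5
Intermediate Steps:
f(c) = 2*c*(49 + c) (f(c) = (49 + c)*(2*c) = 2*c*(49 + c))
1/(-6186 + ((-15 + 36)*(-4) - f(67))) = 1/(-6186 + ((-15 + 36)*(-4) - 2*67*(49 + 67))) = 1/(-6186 + (21*(-4) - 2*67*116)) = 1/(-6186 + (-84 - 1*15544)) = 1/(-6186 + (-84 - 15544)) = 1/(-6186 - 15628) = 1/(-21814) = -1/21814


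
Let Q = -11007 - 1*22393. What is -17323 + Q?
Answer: -50723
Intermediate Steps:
Q = -33400 (Q = -11007 - 22393 = -33400)
-17323 + Q = -17323 - 33400 = -50723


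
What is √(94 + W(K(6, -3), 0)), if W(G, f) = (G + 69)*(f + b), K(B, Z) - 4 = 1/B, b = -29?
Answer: 23*I*√138/6 ≈ 45.031*I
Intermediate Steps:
K(B, Z) = 4 + 1/B
W(G, f) = (-29 + f)*(69 + G) (W(G, f) = (G + 69)*(f - 29) = (69 + G)*(-29 + f) = (-29 + f)*(69 + G))
√(94 + W(K(6, -3), 0)) = √(94 + (-2001 - 29*(4 + 1/6) + 69*0 + (4 + 1/6)*0)) = √(94 + (-2001 - 29*(4 + ⅙) + 0 + (4 + ⅙)*0)) = √(94 + (-2001 - 29*25/6 + 0 + (25/6)*0)) = √(94 + (-2001 - 725/6 + 0 + 0)) = √(94 - 12731/6) = √(-12167/6) = 23*I*√138/6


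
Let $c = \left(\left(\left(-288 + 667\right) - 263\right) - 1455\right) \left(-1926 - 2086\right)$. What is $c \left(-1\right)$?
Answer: $-5372068$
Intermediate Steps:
$c = 5372068$ ($c = \left(\left(379 - 263\right) - 1455\right) \left(-4012\right) = \left(116 - 1455\right) \left(-4012\right) = \left(-1339\right) \left(-4012\right) = 5372068$)
$c \left(-1\right) = 5372068 \left(-1\right) = -5372068$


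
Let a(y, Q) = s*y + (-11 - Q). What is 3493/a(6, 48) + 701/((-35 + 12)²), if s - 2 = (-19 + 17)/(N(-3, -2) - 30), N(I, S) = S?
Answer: -14520903/197317 ≈ -73.592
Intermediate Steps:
s = 33/16 (s = 2 + (-19 + 17)/(-2 - 30) = 2 - 2/(-32) = 2 - 2*(-1/32) = 2 + 1/16 = 33/16 ≈ 2.0625)
a(y, Q) = -11 - Q + 33*y/16 (a(y, Q) = 33*y/16 + (-11 - Q) = -11 - Q + 33*y/16)
3493/a(6, 48) + 701/((-35 + 12)²) = 3493/(-11 - 1*48 + (33/16)*6) + 701/((-35 + 12)²) = 3493/(-11 - 48 + 99/8) + 701/((-23)²) = 3493/(-373/8) + 701/529 = 3493*(-8/373) + 701*(1/529) = -27944/373 + 701/529 = -14520903/197317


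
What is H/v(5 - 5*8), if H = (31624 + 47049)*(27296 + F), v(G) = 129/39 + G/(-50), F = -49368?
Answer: -225741159280/521 ≈ -4.3328e+8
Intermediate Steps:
v(G) = 43/13 - G/50 (v(G) = 129*(1/39) + G*(-1/50) = 43/13 - G/50)
H = -1736470456 (H = (31624 + 47049)*(27296 - 49368) = 78673*(-22072) = -1736470456)
H/v(5 - 5*8) = -1736470456/(43/13 - (5 - 5*8)/50) = -1736470456/(43/13 - (5 - 40)/50) = -1736470456/(43/13 - 1/50*(-35)) = -1736470456/(43/13 + 7/10) = -1736470456/521/130 = -1736470456*130/521 = -225741159280/521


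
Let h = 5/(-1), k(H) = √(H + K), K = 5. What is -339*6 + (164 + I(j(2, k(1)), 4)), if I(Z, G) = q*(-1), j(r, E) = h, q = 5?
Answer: -1875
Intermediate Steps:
k(H) = √(5 + H) (k(H) = √(H + 5) = √(5 + H))
h = -5 (h = 5*(-1) = -5)
j(r, E) = -5
I(Z, G) = -5 (I(Z, G) = 5*(-1) = -5)
-339*6 + (164 + I(j(2, k(1)), 4)) = -339*6 + (164 - 5) = -2034 + 159 = -1875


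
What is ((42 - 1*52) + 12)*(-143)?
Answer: -286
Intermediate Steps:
((42 - 1*52) + 12)*(-143) = ((42 - 52) + 12)*(-143) = (-10 + 12)*(-143) = 2*(-143) = -286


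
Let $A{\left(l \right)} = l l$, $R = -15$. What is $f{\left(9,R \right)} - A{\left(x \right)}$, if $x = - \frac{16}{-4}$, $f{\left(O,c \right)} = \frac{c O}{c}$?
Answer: $-7$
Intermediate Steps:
$f{\left(O,c \right)} = O$ ($f{\left(O,c \right)} = \frac{O c}{c} = O$)
$x = 4$ ($x = \left(-16\right) \left(- \frac{1}{4}\right) = 4$)
$A{\left(l \right)} = l^{2}$
$f{\left(9,R \right)} - A{\left(x \right)} = 9 - 4^{2} = 9 - 16 = -7$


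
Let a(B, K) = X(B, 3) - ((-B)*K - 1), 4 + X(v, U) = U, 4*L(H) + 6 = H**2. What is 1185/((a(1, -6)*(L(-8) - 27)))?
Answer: 79/5 ≈ 15.800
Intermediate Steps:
L(H) = -3/2 + H**2/4
X(v, U) = -4 + U
a(B, K) = B*K (a(B, K) = (-4 + 3) - ((-B)*K - 1) = -1 - (-B*K - 1) = -1 - (-1 - B*K) = -1 + (1 + B*K) = B*K)
1185/((a(1, -6)*(L(-8) - 27))) = 1185/(((1*(-6))*((-3/2 + (1/4)*(-8)**2) - 27))) = 1185/((-6*((-3/2 + (1/4)*64) - 27))) = 1185/((-6*((-3/2 + 16) - 27))) = 1185/((-6*(29/2 - 27))) = 1185/((-6*(-25/2))) = 1185/75 = 1185*(1/75) = 79/5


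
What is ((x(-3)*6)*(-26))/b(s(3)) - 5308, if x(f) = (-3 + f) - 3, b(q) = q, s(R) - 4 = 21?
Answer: -131296/25 ≈ -5251.8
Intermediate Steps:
s(R) = 25 (s(R) = 4 + 21 = 25)
x(f) = -6 + f
((x(-3)*6)*(-26))/b(s(3)) - 5308 = (((-6 - 3)*6)*(-26))/25 - 5308 = (-9*6*(-26))*(1/25) - 5308 = -54*(-26)*(1/25) - 5308 = 1404*(1/25) - 5308 = 1404/25 - 5308 = -131296/25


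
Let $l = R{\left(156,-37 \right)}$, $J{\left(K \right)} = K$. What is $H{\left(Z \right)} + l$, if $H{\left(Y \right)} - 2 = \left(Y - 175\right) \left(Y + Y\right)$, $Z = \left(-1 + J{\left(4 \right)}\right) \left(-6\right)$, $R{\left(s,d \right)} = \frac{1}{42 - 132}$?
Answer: $\frac{625499}{90} \approx 6950.0$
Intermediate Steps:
$R{\left(s,d \right)} = - \frac{1}{90}$ ($R{\left(s,d \right)} = \frac{1}{-90} = - \frac{1}{90}$)
$l = - \frac{1}{90} \approx -0.011111$
$Z = -18$ ($Z = \left(-1 + 4\right) \left(-6\right) = 3 \left(-6\right) = -18$)
$H{\left(Y \right)} = 2 + 2 Y \left(-175 + Y\right)$ ($H{\left(Y \right)} = 2 + \left(Y - 175\right) \left(Y + Y\right) = 2 + \left(-175 + Y\right) 2 Y = 2 + 2 Y \left(-175 + Y\right)$)
$H{\left(Z \right)} + l = \left(2 - -6300 + 2 \left(-18\right)^{2}\right) - \frac{1}{90} = \left(2 + 6300 + 2 \cdot 324\right) - \frac{1}{90} = \left(2 + 6300 + 648\right) - \frac{1}{90} = 6950 - \frac{1}{90} = \frac{625499}{90}$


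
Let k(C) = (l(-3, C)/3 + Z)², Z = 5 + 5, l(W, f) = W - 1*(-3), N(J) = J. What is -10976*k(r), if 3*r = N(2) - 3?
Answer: -1097600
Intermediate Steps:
l(W, f) = 3 + W (l(W, f) = W + 3 = 3 + W)
r = -⅓ (r = (2 - 3)/3 = (⅓)*(-1) = -⅓ ≈ -0.33333)
Z = 10
k(C) = 100 (k(C) = ((3 - 3)/3 + 10)² = (0*(⅓) + 10)² = (0 + 10)² = 10² = 100)
-10976*k(r) = -10976*100 = -1097600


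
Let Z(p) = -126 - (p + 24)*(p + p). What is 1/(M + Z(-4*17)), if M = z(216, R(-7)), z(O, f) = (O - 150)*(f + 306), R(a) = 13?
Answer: 1/14944 ≈ 6.6916e-5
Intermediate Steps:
z(O, f) = (-150 + O)*(306 + f)
M = 21054 (M = -45900 - 150*13 + 306*216 + 216*13 = -45900 - 1950 + 66096 + 2808 = 21054)
Z(p) = -126 - 2*p*(24 + p) (Z(p) = -126 - (24 + p)*2*p = -126 - 2*p*(24 + p))
1/(M + Z(-4*17)) = 1/(21054 + (-126 - (-192)*17 - 2*(-4*17)²)) = 1/(21054 + (-126 - 48*(-68) - 2*(-68)²)) = 1/(21054 + (-126 + 3264 - 2*4624)) = 1/(21054 + (-126 + 3264 - 9248)) = 1/(21054 - 6110) = 1/14944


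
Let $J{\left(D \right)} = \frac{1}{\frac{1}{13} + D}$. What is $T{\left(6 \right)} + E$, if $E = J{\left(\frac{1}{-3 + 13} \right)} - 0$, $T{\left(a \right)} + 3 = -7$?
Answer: $- \frac{100}{23} \approx -4.3478$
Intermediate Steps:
$T{\left(a \right)} = -10$ ($T{\left(a \right)} = -3 - 7 = -10$)
$J{\left(D \right)} = \frac{1}{\frac{1}{13} + D}$
$E = \frac{130}{23}$ ($E = \frac{13}{1 + \frac{13}{-3 + 13}} - 0 = \frac{13}{1 + \frac{13}{10}} + 0 = \frac{13}{\frac{23}{10}} + 0 = 13 \cdot \frac{10}{23} + 0 = \frac{130}{23} + 0 = \frac{130}{23} \approx 5.6522$)
$T{\left(6 \right)} + E = -10 + \frac{130}{23} = - \frac{100}{23}$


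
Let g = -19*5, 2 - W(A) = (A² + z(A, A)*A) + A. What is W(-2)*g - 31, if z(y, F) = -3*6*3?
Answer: 10229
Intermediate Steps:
z(y, F) = -54 (z(y, F) = -18*3 = -54)
W(A) = 2 - A² + 53*A (W(A) = 2 - ((A² - 54*A) + A) = 2 - (A² - 53*A) = 2 + (-A² + 53*A) = 2 - A² + 53*A)
g = -95
W(-2)*g - 31 = (2 - 1*(-2)² + 53*(-2))*(-95) - 31 = (2 - 1*4 - 106)*(-95) - 31 = (2 - 4 - 106)*(-95) - 31 = -108*(-95) - 31 = 10260 - 31 = 10229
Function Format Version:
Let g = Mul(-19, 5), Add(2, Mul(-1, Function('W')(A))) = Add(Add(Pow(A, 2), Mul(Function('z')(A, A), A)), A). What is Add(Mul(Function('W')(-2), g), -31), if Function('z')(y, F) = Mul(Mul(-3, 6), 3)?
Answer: 10229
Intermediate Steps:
Function('z')(y, F) = -54 (Function('z')(y, F) = Mul(-18, 3) = -54)
Function('W')(A) = Add(2, Mul(-1, Pow(A, 2)), Mul(53, A)) (Function('W')(A) = Add(2, Mul(-1, Add(Add(Pow(A, 2), Mul(-54, A)), A))) = Add(2, Mul(-1, Add(Pow(A, 2), Mul(-53, A)))) = Add(2, Add(Mul(-1, Pow(A, 2)), Mul(53, A))) = Add(2, Mul(-1, Pow(A, 2)), Mul(53, A)))
g = -95
Add(Mul(Function('W')(-2), g), -31) = Add(Mul(Add(2, Mul(-1, Pow(-2, 2)), Mul(53, -2)), -95), -31) = Add(Mul(Add(2, Mul(-1, 4), -106), -95), -31) = Add(Mul(Add(2, -4, -106), -95), -31) = Add(Mul(-108, -95), -31) = Add(10260, -31) = 10229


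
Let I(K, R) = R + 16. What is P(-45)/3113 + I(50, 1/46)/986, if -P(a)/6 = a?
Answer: 14540401/141193228 ≈ 0.10298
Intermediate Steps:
I(K, R) = 16 + R
P(a) = -6*a
P(-45)/3113 + I(50, 1/46)/986 = -6*(-45)/3113 + (16 + 1/46)/986 = 270*(1/3113) + (16 + 1/46)*(1/986) = 270/3113 + (737/46)*(1/986) = 270/3113 + 737/45356 = 14540401/141193228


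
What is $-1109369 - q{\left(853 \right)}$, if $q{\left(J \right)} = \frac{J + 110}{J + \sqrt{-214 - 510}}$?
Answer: $\frac{2 \left(- 1109369 \sqrt{181} + 473146360 i\right)}{- 853 i + 2 \sqrt{181}} \approx -1.1094 \cdot 10^{6} + 0.035568 i$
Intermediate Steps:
$q{\left(J \right)} = \frac{110 + J}{J + 2 i \sqrt{181}}$ ($q{\left(J \right)} = \frac{110 + J}{J + \sqrt{-724}} = \frac{110 + J}{J + 2 i \sqrt{181}}$)
$-1109369 - q{\left(853 \right)} = -1109369 - \frac{110 + 853}{853 + 2 i \sqrt{181}} = -1109369 - \frac{1}{853 + 2 i \sqrt{181}} \cdot 963 = -1109369 - \frac{963}{853 + 2 i \sqrt{181}}$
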